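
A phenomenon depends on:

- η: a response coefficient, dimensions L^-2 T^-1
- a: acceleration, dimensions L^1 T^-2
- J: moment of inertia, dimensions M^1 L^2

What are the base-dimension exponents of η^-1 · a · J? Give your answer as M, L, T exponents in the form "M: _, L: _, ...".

M: 1, L: 5, T: -1

Collect each base-dimension exponent across the product:
  M: −(0) + (0) + (1) = 1
  L: −(-2) + (1) + (2) = 5
  T: −(-1) + (-2) + (0) = -1
So the dimensions are [M L⁵ T⁻¹].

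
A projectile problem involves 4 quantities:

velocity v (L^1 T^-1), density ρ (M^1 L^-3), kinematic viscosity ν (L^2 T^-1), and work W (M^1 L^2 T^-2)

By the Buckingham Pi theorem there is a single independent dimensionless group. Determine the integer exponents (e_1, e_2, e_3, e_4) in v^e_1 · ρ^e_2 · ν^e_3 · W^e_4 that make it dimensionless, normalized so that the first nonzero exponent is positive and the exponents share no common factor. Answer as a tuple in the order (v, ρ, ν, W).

M: e_1·(0) + e_2·(1) + e_3·(0) + e_4·(1) = 0
L: e_1·(1) + e_2·(-3) + e_3·(2) + e_4·(2) = 0
T: e_1·(-1) + e_2·(0) + e_3·(-1) + e_4·(-2) = 0
Solving this homogeneous linear system for the smallest-integer solution (first nonzero entry positive) gives (1, -1, -3, 1).

(1, -1, -3, 1)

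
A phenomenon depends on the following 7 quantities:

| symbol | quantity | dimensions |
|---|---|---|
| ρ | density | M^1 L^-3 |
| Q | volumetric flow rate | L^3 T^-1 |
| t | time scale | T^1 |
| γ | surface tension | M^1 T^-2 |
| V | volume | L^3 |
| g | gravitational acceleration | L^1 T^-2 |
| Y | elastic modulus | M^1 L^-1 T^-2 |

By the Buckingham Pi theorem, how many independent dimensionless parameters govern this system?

There are 7 variables and 3 base dimensions (M, L, T).
The dimension matrix has rank 3.
Independent dimensionless groups: 7 − 3 = 4.

4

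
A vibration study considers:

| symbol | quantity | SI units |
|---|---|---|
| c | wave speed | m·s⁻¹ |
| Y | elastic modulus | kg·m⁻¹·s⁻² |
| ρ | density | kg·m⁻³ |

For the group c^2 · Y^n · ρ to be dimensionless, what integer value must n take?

Balance the M exponent: (1)·n from Y, plus 2·(0) + (1) = 1 from the rest, must sum to zero.
n + 1 = 0, so n = -1.

-1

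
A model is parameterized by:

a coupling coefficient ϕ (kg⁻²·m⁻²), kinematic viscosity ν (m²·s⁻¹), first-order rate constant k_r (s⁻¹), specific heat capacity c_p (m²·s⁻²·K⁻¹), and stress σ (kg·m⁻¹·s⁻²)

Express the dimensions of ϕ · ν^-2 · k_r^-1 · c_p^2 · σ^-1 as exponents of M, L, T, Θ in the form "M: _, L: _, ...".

Collect each base-dimension exponent across the product:
  M: (-2) − 2·(0) − (0) + 2·(0) − (1) = -3
  L: (-2) − 2·(2) − (0) + 2·(2) − (-1) = -1
  T: (0) − 2·(-1) − (-1) + 2·(-2) − (-2) = 1
  Θ: (0) − 2·(0) − (0) + 2·(-1) − (0) = -2
So the dimensions are [M⁻³ L⁻¹ T Θ⁻²].

M: -3, L: -1, T: 1, Θ: -2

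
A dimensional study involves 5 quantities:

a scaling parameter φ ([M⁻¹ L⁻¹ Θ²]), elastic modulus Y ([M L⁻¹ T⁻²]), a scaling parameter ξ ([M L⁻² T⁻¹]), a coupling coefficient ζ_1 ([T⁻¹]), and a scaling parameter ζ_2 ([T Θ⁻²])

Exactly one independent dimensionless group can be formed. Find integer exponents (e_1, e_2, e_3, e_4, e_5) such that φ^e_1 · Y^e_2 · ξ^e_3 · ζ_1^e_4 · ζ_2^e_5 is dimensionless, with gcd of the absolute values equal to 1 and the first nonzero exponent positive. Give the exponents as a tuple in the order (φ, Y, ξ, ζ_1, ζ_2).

(1, 3, -2, -3, 1)

M: e_1·(-1) + e_2·(1) + e_3·(1) + e_4·(0) + e_5·(0) = 0
L: e_1·(-1) + e_2·(-1) + e_3·(-2) + e_4·(0) + e_5·(0) = 0
T: e_1·(0) + e_2·(-2) + e_3·(-1) + e_4·(-1) + e_5·(1) = 0
Θ: e_1·(2) + e_2·(0) + e_3·(0) + e_4·(0) + e_5·(-2) = 0
Solving this homogeneous linear system for the smallest-integer solution (first nonzero entry positive) gives (1, 3, -2, -3, 1).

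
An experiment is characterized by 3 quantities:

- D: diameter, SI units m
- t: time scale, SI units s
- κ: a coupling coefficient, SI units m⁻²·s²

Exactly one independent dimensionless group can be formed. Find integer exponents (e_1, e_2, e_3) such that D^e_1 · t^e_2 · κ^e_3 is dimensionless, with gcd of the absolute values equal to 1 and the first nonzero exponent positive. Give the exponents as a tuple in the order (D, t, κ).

L: e_1·(1) + e_2·(0) + e_3·(-2) = 0
T: e_1·(0) + e_2·(1) + e_3·(2) = 0
Solving this homogeneous linear system for the smallest-integer solution (first nonzero entry positive) gives (2, -2, 1).

(2, -2, 1)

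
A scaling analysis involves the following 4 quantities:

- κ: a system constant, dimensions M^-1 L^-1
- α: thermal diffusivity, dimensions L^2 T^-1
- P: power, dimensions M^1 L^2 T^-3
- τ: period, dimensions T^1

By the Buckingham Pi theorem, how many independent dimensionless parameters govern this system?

1

There are 4 variables and 3 base dimensions (M, L, T).
The dimension matrix has rank 3.
Independent dimensionless groups: 4 − 3 = 1.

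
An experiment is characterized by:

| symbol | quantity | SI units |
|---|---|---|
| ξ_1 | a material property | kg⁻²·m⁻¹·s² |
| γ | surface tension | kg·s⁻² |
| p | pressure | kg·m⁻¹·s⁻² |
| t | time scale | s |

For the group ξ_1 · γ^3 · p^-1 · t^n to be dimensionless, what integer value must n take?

2

Balance the T exponent: (1)·n from t, plus (2) + 3·(-2) − (-2) = -2 from the rest, must sum to zero.
n − 2 = 0, so n = 2.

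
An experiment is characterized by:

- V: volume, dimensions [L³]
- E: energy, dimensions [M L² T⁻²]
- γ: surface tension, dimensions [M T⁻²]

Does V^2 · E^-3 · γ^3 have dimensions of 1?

yes

Sum the exponent of each base dimension across the product:
  M: 2·[V]_M − 3·[E]_M + 3·[γ]_M = 2·(0) − 3·(1) + 3·(1) = 0
  L: 2·[V]_L − 3·[E]_L + 3·[γ]_L = 2·(3) − 3·(2) + 3·(0) = 0
  T: 2·[V]_T − 3·[E]_T + 3·[γ]_T = 2·(0) − 3·(-2) + 3·(-2) = 0
  I: 2·[V]_I − 3·[E]_I + 3·[γ]_I = 2·(0) − 3·(0) + 3·(0) = 0
All base exponents vanish — dimensionless.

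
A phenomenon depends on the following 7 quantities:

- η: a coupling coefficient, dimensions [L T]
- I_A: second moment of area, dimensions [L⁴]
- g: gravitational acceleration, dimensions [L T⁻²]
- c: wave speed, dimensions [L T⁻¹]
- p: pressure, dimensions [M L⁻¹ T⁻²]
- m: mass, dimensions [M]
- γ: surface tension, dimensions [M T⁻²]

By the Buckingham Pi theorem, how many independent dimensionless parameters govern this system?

There are 7 variables and 3 base dimensions (M, L, T).
The dimension matrix has rank 3.
Independent dimensionless groups: 7 − 3 = 4.

4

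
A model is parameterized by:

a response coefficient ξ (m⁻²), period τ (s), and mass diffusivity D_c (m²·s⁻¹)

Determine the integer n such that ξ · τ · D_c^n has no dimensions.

Balance the L exponent: (2)·n from D_c, plus (-2) + (0) = -2 from the rest, must sum to zero.
2n − 2 = 0, so n = 1.

1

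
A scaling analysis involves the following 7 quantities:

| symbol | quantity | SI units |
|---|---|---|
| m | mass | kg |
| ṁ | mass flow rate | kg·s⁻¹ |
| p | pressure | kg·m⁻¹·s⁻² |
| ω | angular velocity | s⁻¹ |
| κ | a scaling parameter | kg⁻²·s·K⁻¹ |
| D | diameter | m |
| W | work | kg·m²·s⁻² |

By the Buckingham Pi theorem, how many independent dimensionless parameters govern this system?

There are 7 variables and 4 base dimensions (M, L, T, Θ).
The dimension matrix has rank 4.
Independent dimensionless groups: 7 − 4 = 3.

3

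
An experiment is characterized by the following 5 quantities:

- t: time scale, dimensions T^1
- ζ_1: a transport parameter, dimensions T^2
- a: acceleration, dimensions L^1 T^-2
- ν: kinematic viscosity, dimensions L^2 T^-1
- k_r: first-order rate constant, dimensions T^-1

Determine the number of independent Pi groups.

3

There are 5 variables and 2 base dimensions (L, T).
The dimension matrix has rank 2.
Independent dimensionless groups: 5 − 2 = 3.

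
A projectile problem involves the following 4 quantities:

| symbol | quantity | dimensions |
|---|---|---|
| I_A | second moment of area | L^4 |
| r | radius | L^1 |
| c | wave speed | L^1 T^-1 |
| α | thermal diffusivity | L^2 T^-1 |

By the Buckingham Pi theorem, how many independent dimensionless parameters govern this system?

2

There are 4 variables and 2 base dimensions (L, T).
The dimension matrix has rank 2.
Independent dimensionless groups: 4 − 2 = 2.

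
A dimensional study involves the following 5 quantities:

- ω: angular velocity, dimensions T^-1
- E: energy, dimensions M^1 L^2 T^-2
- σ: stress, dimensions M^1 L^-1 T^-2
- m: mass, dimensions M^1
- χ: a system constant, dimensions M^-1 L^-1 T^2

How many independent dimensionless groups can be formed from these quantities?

2

There are 5 variables and 3 base dimensions (M, L, T).
The dimension matrix has rank 3.
Independent dimensionless groups: 5 − 3 = 2.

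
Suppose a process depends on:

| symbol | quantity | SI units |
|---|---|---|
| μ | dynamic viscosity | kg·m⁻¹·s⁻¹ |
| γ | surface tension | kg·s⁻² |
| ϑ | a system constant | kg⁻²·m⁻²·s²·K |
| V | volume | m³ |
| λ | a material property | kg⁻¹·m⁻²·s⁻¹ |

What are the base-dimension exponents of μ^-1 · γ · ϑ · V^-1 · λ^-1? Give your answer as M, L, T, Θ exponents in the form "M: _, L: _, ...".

M: -1, L: -2, T: 2, Θ: 1

Collect each base-dimension exponent across the product:
  M: −(1) + (1) + (-2) − (0) − (-1) = -1
  L: −(-1) + (0) + (-2) − (3) − (-2) = -2
  T: −(-1) + (-2) + (2) − (0) − (-1) = 2
  Θ: −(0) + (0) + (1) − (0) − (0) = 1
So the dimensions are [M⁻¹ L⁻² T² Θ].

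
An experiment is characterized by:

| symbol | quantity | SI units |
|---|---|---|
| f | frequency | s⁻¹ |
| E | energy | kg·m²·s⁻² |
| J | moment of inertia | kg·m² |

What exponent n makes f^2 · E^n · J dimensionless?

Balance the M exponent: (1)·n from E, plus 2·(0) + (1) = 1 from the rest, must sum to zero.
n + 1 = 0, so n = -1.

-1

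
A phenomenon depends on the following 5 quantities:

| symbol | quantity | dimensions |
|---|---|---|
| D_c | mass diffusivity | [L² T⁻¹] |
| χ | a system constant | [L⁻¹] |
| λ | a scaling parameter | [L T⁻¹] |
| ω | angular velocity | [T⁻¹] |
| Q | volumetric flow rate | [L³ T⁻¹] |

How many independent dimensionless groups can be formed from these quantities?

3

There are 5 variables and 2 base dimensions (L, T).
The dimension matrix has rank 2.
Independent dimensionless groups: 5 − 2 = 3.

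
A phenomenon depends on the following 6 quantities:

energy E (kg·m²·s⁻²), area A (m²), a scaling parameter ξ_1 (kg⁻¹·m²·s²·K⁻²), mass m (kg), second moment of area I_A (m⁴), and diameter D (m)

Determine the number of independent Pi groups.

There are 6 variables and 4 base dimensions (M, L, T, Θ).
The dimension matrix has rank 4.
Independent dimensionless groups: 6 − 4 = 2.

2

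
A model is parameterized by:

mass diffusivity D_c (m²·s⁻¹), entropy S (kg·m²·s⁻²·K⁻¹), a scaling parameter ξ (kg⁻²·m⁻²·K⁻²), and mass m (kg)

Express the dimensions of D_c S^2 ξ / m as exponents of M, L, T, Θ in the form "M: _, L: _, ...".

Collect each base-dimension exponent across the product:
  M: (0) + 2·(1) + (-2) − (1) = -1
  L: (2) + 2·(2) + (-2) − (0) = 4
  T: (-1) + 2·(-2) + (0) − (0) = -5
  Θ: (0) + 2·(-1) + (-2) − (0) = -4
So the dimensions are [M⁻¹ L⁴ T⁻⁵ Θ⁻⁴].

M: -1, L: 4, T: -5, Θ: -4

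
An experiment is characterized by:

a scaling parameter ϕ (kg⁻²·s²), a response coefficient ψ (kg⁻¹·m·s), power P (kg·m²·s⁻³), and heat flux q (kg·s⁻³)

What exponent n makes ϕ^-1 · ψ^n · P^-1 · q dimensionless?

Balance the M exponent: (-1)·n from ψ, plus −(-2) − (1) + (1) = 2 from the rest, must sum to zero.
−n + 2 = 0, so n = 2.

2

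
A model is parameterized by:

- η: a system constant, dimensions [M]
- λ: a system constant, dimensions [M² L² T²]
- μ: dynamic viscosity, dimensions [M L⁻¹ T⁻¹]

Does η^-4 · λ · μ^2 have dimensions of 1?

yes

Sum the exponent of each base dimension across the product:
  M: −4·[η]_M + [λ]_M + 2·[μ]_M = −4·(1) + (2) + 2·(1) = 0
  L: −4·[η]_L + [λ]_L + 2·[μ]_L = −4·(0) + (2) + 2·(-1) = 0
  T: −4·[η]_T + [λ]_T + 2·[μ]_T = −4·(0) + (2) + 2·(-1) = 0
All base exponents vanish — dimensionless.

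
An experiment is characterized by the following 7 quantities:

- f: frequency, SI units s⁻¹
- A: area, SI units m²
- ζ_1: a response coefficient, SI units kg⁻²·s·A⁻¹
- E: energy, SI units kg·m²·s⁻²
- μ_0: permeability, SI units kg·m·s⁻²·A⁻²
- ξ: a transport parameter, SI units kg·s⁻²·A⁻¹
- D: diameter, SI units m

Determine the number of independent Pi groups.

There are 7 variables and 4 base dimensions (M, L, T, I).
The dimension matrix has rank 4.
Independent dimensionless groups: 7 − 4 = 3.

3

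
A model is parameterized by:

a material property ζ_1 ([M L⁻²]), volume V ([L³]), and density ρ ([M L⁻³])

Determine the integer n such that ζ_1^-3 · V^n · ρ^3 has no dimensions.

Balance the L exponent: (3)·n from V, plus −3·(-2) + 3·(-3) = -3 from the rest, must sum to zero.
3n − 3 = 0, so n = 1.

1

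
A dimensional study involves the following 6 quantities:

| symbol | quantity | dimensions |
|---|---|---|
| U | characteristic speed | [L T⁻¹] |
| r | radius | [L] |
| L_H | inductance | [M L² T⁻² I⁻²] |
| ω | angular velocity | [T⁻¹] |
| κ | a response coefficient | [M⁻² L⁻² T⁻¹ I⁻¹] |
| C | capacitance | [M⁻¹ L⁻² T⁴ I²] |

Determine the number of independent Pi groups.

2

There are 6 variables and 4 base dimensions (M, L, T, I).
The dimension matrix has rank 4.
Independent dimensionless groups: 6 − 4 = 2.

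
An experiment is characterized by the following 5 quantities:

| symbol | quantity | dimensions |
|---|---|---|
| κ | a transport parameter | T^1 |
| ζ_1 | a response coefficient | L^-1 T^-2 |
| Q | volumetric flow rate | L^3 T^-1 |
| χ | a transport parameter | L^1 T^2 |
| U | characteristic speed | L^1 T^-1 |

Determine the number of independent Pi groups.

3

There are 5 variables and 2 base dimensions (L, T).
The dimension matrix has rank 2.
Independent dimensionless groups: 5 − 2 = 3.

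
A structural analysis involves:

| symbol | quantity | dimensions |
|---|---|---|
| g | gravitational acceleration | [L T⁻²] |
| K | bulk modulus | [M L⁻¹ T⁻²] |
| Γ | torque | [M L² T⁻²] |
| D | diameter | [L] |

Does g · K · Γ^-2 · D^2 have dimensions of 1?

no

Sum the exponent of each base dimension across the product:
  M: [g]_M + [K]_M − 2·[Γ]_M + 2·[D]_M = (0) + (1) − 2·(1) + 2·(0) = -1
  L: [g]_L + [K]_L − 2·[Γ]_L + 2·[D]_L = (1) + (-1) − 2·(2) + 2·(1) = -2
  T: [g]_T + [K]_T − 2·[Γ]_T + 2·[D]_T = (-2) + (-2) − 2·(-2) + 2·(0) = 0
Net dimensions [M⁻¹ L⁻²] ≠ [1] — not dimensionless.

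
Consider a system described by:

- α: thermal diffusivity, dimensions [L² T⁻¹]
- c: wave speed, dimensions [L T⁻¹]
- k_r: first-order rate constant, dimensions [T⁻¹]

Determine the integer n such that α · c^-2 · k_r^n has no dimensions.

Balance the T exponent: (-1)·n from k_r, plus (-1) − 2·(-1) = 1 from the rest, must sum to zero.
−n + 1 = 0, so n = 1.

1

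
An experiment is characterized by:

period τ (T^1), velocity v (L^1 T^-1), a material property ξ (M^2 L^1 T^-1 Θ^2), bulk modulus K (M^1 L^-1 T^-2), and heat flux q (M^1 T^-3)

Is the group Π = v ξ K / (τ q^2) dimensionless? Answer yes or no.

no

Sum the exponent of each base dimension across the product:
  M: −[τ]_M + [v]_M + [ξ]_M + [K]_M − 2·[q]_M = −(0) + (0) + (2) + (1) − 2·(1) = 1
  L: −[τ]_L + [v]_L + [ξ]_L + [K]_L − 2·[q]_L = −(0) + (1) + (1) + (-1) − 2·(0) = 1
  T: −[τ]_T + [v]_T + [ξ]_T + [K]_T − 2·[q]_T = −(1) + (-1) + (-1) + (-2) − 2·(-3) = 1
  Θ: −[τ]_Θ + [v]_Θ + [ξ]_Θ + [K]_Θ − 2·[q]_Θ = −(0) + (0) + (2) + (0) − 2·(0) = 2
Net dimensions [M L T Θ²] ≠ [1] — not dimensionless.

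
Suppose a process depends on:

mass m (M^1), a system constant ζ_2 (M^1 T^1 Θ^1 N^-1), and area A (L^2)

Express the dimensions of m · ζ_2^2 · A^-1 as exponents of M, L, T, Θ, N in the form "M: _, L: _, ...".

M: 3, L: -2, T: 2, Θ: 2, N: -2

Collect each base-dimension exponent across the product:
  M: (1) + 2·(1) − (0) = 3
  L: (0) + 2·(0) − (2) = -2
  T: (0) + 2·(1) − (0) = 2
  Θ: (0) + 2·(1) − (0) = 2
  N: (0) + 2·(-1) − (0) = -2
So the dimensions are [M³ L⁻² T² Θ² N⁻²].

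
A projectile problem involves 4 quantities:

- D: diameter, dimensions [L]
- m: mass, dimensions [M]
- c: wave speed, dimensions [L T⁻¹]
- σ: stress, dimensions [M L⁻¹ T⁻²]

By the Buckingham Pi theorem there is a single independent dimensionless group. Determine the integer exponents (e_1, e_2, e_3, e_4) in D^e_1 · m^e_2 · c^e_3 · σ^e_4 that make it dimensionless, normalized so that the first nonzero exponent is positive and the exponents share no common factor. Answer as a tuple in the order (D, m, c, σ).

(3, -1, -2, 1)

M: e_1·(0) + e_2·(1) + e_3·(0) + e_4·(1) = 0
L: e_1·(1) + e_2·(0) + e_3·(1) + e_4·(-1) = 0
T: e_1·(0) + e_2·(0) + e_3·(-1) + e_4·(-2) = 0
Solving this homogeneous linear system for the smallest-integer solution (first nonzero entry positive) gives (3, -1, -2, 1).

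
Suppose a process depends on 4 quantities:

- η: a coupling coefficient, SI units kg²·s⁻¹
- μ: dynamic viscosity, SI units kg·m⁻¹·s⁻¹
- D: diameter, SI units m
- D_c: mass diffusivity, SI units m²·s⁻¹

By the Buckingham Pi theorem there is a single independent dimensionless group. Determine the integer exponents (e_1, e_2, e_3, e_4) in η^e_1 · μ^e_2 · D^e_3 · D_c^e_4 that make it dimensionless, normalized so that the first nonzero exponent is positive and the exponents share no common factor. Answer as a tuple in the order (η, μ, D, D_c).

(1, -2, -4, 1)

M: e_1·(2) + e_2·(1) + e_3·(0) + e_4·(0) = 0
L: e_1·(0) + e_2·(-1) + e_3·(1) + e_4·(2) = 0
T: e_1·(-1) + e_2·(-1) + e_3·(0) + e_4·(-1) = 0
Solving this homogeneous linear system for the smallest-integer solution (first nonzero entry positive) gives (1, -2, -4, 1).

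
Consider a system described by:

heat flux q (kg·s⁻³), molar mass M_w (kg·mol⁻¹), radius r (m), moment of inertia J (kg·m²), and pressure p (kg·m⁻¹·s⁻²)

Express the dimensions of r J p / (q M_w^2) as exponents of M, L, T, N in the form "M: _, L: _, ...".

Collect each base-dimension exponent across the product:
  M: −(1) − 2·(1) + (0) + (1) + (1) = -1
  L: −(0) − 2·(0) + (1) + (2) + (-1) = 2
  T: −(-3) − 2·(0) + (0) + (0) + (-2) = 1
  N: −(0) − 2·(-1) + (0) + (0) + (0) = 2
So the dimensions are [M⁻¹ L² T N²].

M: -1, L: 2, T: 1, N: 2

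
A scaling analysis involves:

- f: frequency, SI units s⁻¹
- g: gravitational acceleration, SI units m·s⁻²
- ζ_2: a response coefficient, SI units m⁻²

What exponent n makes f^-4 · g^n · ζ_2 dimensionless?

Balance the L exponent: (1)·n from g, plus −4·(0) + (-2) = -2 from the rest, must sum to zero.
n − 2 = 0, so n = 2.

2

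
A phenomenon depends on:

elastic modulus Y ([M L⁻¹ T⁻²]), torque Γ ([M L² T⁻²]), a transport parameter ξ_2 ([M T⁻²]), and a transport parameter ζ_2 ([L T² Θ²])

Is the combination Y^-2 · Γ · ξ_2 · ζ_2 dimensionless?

Sum the exponent of each base dimension across the product:
  M: −2·[Y]_M + [Γ]_M + [ξ_2]_M + [ζ_2]_M = −2·(1) + (1) + (1) + (0) = 0
  L: −2·[Y]_L + [Γ]_L + [ξ_2]_L + [ζ_2]_L = −2·(-1) + (2) + (0) + (1) = 5
  T: −2·[Y]_T + [Γ]_T + [ξ_2]_T + [ζ_2]_T = −2·(-2) + (-2) + (-2) + (2) = 2
  Θ: −2·[Y]_Θ + [Γ]_Θ + [ξ_2]_Θ + [ζ_2]_Θ = −2·(0) + (0) + (0) + (2) = 2
Net dimensions [L⁵ T² Θ²] ≠ [1] — not dimensionless.

no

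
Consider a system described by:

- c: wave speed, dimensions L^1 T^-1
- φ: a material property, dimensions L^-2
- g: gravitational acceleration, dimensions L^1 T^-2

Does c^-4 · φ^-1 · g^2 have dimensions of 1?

yes

Sum the exponent of each base dimension across the product:
  M: −4·[c]_M − [φ]_M + 2·[g]_M = −4·(0) − (0) + 2·(0) = 0
  L: −4·[c]_L − [φ]_L + 2·[g]_L = −4·(1) − (-2) + 2·(1) = 0
  T: −4·[c]_T − [φ]_T + 2·[g]_T = −4·(-1) − (0) + 2·(-2) = 0
All base exponents vanish — dimensionless.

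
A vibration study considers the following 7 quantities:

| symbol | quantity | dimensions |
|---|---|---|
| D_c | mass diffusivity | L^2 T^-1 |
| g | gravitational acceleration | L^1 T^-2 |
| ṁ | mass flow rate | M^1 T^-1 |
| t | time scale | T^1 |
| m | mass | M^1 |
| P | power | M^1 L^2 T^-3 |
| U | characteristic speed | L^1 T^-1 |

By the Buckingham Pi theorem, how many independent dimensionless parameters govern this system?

4

There are 7 variables and 3 base dimensions (M, L, T).
The dimension matrix has rank 3.
Independent dimensionless groups: 7 − 3 = 4.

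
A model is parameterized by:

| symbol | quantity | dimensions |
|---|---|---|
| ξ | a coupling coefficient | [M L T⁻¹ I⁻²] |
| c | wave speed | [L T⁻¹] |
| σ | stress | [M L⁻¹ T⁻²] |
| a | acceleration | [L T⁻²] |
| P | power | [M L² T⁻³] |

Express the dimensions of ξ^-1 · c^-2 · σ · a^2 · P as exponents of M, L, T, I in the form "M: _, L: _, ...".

M: 1, L: 0, T: -6, I: 2

Collect each base-dimension exponent across the product:
  M: −(1) − 2·(0) + (1) + 2·(0) + (1) = 1
  L: −(1) − 2·(1) + (-1) + 2·(1) + (2) = 0
  T: −(-1) − 2·(-1) + (-2) + 2·(-2) + (-3) = -6
  I: −(-2) − 2·(0) + (0) + 2·(0) + (0) = 2
So the dimensions are [M T⁻⁶ I²].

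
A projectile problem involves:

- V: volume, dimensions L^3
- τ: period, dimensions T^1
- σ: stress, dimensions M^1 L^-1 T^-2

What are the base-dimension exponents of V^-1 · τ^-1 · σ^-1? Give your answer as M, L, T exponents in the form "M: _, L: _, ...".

Collect each base-dimension exponent across the product:
  M: −(0) − (0) − (1) = -1
  L: −(3) − (0) − (-1) = -2
  T: −(0) − (1) − (-2) = 1
So the dimensions are [M⁻¹ L⁻² T].

M: -1, L: -2, T: 1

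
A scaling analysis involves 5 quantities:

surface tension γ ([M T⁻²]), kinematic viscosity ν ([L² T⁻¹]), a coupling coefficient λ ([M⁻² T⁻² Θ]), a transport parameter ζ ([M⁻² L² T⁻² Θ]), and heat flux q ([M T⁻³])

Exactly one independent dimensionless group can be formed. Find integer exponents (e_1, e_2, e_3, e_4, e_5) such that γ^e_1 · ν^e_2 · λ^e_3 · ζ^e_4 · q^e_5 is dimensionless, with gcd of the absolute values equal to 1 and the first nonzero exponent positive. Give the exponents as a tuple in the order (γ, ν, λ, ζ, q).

M: e_1·(1) + e_2·(0) + e_3·(-2) + e_4·(-2) + e_5·(1) = 0
L: e_1·(0) + e_2·(2) + e_3·(0) + e_4·(2) + e_5·(0) = 0
T: e_1·(-2) + e_2·(-1) + e_3·(-2) + e_4·(-2) + e_5·(-3) = 0
Θ: e_1·(0) + e_2·(0) + e_3·(1) + e_4·(1) + e_5·(0) = 0
Solving this homogeneous linear system for the smallest-integer solution (first nonzero entry positive) gives (1, 1, 1, -1, -1).

(1, 1, 1, -1, -1)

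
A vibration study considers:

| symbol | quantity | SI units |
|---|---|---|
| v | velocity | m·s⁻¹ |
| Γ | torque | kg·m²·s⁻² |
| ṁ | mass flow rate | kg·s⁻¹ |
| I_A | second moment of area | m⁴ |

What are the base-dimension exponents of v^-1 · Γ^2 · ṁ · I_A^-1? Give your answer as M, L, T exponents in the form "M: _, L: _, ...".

Collect each base-dimension exponent across the product:
  M: −(0) + 2·(1) + (1) − (0) = 3
  L: −(1) + 2·(2) + (0) − (4) = -1
  T: −(-1) + 2·(-2) + (-1) − (0) = -4
So the dimensions are [M³ L⁻¹ T⁻⁴].

M: 3, L: -1, T: -4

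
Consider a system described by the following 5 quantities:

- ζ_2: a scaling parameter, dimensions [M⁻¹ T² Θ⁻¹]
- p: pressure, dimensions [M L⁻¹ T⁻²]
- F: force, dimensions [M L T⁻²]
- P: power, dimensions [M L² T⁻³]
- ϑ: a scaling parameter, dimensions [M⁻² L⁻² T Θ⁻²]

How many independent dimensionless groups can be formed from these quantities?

1

There are 5 variables and 4 base dimensions (M, L, T, Θ).
The dimension matrix has rank 4.
Independent dimensionless groups: 5 − 4 = 1.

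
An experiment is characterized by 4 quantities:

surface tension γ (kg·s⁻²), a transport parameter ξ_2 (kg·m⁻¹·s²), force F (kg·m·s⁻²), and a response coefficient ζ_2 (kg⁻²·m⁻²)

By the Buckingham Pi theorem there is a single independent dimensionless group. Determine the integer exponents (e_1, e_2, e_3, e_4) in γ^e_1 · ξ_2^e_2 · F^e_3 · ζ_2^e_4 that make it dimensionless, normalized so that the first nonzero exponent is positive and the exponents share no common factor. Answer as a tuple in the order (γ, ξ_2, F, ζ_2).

(2, -1, -3, -1)

M: e_1·(1) + e_2·(1) + e_3·(1) + e_4·(-2) = 0
L: e_1·(0) + e_2·(-1) + e_3·(1) + e_4·(-2) = 0
T: e_1·(-2) + e_2·(2) + e_3·(-2) + e_4·(0) = 0
Solving this homogeneous linear system for the smallest-integer solution (first nonzero entry positive) gives (2, -1, -3, -1).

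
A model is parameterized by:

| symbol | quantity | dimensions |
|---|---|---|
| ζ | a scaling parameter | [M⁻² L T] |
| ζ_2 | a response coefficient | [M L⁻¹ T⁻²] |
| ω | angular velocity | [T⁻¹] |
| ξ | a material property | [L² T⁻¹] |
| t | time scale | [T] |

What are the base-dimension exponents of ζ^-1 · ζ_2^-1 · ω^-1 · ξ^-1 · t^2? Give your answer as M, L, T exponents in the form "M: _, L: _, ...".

M: 1, L: -2, T: 5

Collect each base-dimension exponent across the product:
  M: −(-2) − (1) − (0) − (0) + 2·(0) = 1
  L: −(1) − (-1) − (0) − (2) + 2·(0) = -2
  T: −(1) − (-2) − (-1) − (-1) + 2·(1) = 5
So the dimensions are [M L⁻² T⁵].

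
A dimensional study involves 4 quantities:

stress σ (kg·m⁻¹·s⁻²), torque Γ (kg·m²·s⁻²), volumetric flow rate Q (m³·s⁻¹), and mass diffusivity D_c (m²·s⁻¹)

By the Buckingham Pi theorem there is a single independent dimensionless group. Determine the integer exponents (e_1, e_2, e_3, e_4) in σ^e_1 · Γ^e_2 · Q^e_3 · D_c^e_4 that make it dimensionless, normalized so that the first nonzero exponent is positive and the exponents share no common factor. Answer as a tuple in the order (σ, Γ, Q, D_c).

M: e_1·(1) + e_2·(1) + e_3·(0) + e_4·(0) = 0
L: e_1·(-1) + e_2·(2) + e_3·(3) + e_4·(2) = 0
T: e_1·(-2) + e_2·(-2) + e_3·(-1) + e_4·(-1) = 0
Solving this homogeneous linear system for the smallest-integer solution (first nonzero entry positive) gives (1, -1, 3, -3).

(1, -1, 3, -3)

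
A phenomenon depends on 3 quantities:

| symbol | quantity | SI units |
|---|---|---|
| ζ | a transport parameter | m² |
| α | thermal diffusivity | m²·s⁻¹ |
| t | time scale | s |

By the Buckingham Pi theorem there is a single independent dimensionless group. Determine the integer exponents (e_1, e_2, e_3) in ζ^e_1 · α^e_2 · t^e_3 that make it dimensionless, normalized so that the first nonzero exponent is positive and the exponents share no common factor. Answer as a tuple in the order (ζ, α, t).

(1, -1, -1)

L: e_1·(2) + e_2·(2) + e_3·(0) = 0
T: e_1·(0) + e_2·(-1) + e_3·(1) = 0
Solving this homogeneous linear system for the smallest-integer solution (first nonzero entry positive) gives (1, -1, -1).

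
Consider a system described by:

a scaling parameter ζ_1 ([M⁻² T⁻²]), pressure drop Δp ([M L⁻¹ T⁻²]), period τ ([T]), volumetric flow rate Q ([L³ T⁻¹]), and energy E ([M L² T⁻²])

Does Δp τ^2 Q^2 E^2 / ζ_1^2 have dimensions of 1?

no

Sum the exponent of each base dimension across the product:
  M: −2·[ζ_1]_M + [Δp]_M + 2·[τ]_M + 2·[Q]_M + 2·[E]_M = −2·(-2) + (1) + 2·(0) + 2·(0) + 2·(1) = 7
  L: −2·[ζ_1]_L + [Δp]_L + 2·[τ]_L + 2·[Q]_L + 2·[E]_L = −2·(0) + (-1) + 2·(0) + 2·(3) + 2·(2) = 9
  T: −2·[ζ_1]_T + [Δp]_T + 2·[τ]_T + 2·[Q]_T + 2·[E]_T = −2·(-2) + (-2) + 2·(1) + 2·(-1) + 2·(-2) = -2
Net dimensions [M⁷ L⁹ T⁻²] ≠ [1] — not dimensionless.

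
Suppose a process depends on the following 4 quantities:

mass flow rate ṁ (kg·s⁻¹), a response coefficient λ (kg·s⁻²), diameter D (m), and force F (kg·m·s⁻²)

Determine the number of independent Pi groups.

1

There are 4 variables and 3 base dimensions (M, L, T).
The dimension matrix has rank 3.
Independent dimensionless groups: 4 − 3 = 1.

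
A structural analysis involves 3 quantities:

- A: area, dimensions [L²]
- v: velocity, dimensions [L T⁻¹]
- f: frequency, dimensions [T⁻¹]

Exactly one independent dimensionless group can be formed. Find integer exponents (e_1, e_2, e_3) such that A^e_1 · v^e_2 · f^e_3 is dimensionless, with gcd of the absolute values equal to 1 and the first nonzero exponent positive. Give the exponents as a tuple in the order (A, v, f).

(1, -2, 2)

L: e_1·(2) + e_2·(1) + e_3·(0) = 0
T: e_1·(0) + e_2·(-1) + e_3·(-1) = 0
Solving this homogeneous linear system for the smallest-integer solution (first nonzero entry positive) gives (1, -2, 2).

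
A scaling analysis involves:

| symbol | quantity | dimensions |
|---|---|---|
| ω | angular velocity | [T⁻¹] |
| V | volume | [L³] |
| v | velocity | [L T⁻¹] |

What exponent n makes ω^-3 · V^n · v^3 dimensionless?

Balance the L exponent: (3)·n from V, plus −3·(0) + 3·(1) = 3 from the rest, must sum to zero.
3n + 3 = 0, so n = -1.

-1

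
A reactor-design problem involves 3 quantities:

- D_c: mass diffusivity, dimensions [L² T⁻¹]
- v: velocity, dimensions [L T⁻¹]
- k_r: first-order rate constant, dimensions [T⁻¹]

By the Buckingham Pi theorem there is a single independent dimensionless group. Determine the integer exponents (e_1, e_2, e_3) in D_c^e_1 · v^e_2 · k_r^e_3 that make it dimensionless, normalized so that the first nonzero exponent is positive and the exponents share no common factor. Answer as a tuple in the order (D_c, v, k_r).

(1, -2, 1)

L: e_1·(2) + e_2·(1) + e_3·(0) = 0
T: e_1·(-1) + e_2·(-1) + e_3·(-1) = 0
Solving this homogeneous linear system for the smallest-integer solution (first nonzero entry positive) gives (1, -2, 1).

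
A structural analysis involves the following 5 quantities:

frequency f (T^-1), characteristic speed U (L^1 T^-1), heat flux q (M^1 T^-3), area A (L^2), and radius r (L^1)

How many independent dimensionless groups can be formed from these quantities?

2

There are 5 variables and 3 base dimensions (M, L, T).
The dimension matrix has rank 3.
Independent dimensionless groups: 5 − 3 = 2.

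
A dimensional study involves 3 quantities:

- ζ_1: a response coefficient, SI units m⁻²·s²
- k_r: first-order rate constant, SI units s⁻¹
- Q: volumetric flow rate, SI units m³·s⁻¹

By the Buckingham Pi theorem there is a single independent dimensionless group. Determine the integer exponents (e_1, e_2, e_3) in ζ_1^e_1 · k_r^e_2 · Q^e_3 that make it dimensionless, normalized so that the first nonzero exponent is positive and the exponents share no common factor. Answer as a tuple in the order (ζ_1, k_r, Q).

L: e_1·(-2) + e_2·(0) + e_3·(3) = 0
T: e_1·(2) + e_2·(-1) + e_3·(-1) = 0
Solving this homogeneous linear system for the smallest-integer solution (first nonzero entry positive) gives (3, 4, 2).

(3, 4, 2)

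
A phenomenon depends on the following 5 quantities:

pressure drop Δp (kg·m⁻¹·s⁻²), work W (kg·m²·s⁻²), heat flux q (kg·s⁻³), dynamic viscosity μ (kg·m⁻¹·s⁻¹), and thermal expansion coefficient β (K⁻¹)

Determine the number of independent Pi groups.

1

There are 5 variables and 4 base dimensions (M, L, T, Θ).
The dimension matrix has rank 4.
Independent dimensionless groups: 5 − 4 = 1.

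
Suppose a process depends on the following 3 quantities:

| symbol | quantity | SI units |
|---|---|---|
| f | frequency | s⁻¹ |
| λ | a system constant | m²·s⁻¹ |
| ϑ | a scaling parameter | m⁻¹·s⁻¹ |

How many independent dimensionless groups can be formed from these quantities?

There are 3 variables and 2 base dimensions (L, T).
The dimension matrix has rank 2.
Independent dimensionless groups: 3 − 2 = 1.

1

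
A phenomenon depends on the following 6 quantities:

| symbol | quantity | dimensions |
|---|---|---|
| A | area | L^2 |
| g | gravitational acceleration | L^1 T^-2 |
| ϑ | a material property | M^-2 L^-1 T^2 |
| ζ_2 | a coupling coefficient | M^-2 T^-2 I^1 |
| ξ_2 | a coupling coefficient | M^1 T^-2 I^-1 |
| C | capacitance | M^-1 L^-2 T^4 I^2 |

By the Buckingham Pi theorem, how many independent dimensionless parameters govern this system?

There are 6 variables and 4 base dimensions (M, L, T, I).
The dimension matrix has rank 4.
Independent dimensionless groups: 6 − 4 = 2.

2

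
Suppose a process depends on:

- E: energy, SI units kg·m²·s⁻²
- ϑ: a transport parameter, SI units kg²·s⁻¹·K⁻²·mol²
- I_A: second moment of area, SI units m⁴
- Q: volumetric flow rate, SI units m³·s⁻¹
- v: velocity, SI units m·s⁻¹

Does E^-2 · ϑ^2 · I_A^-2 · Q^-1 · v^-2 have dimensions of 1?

Sum the exponent of each base dimension across the product:
  M: −2·[E]_M + 2·[ϑ]_M − 2·[I_A]_M − [Q]_M − 2·[v]_M = −2·(1) + 2·(2) − 2·(0) − (0) − 2·(0) = 2
  L: −2·[E]_L + 2·[ϑ]_L − 2·[I_A]_L − [Q]_L − 2·[v]_L = −2·(2) + 2·(0) − 2·(4) − (3) − 2·(1) = -17
  T: −2·[E]_T + 2·[ϑ]_T − 2·[I_A]_T − [Q]_T − 2·[v]_T = −2·(-2) + 2·(-1) − 2·(0) − (-1) − 2·(-1) = 5
  Θ: −2·[E]_Θ + 2·[ϑ]_Θ − 2·[I_A]_Θ − [Q]_Θ − 2·[v]_Θ = −2·(0) + 2·(-2) − 2·(0) − (0) − 2·(0) = -4
  N: −2·[E]_N + 2·[ϑ]_N − 2·[I_A]_N − [Q]_N − 2·[v]_N = −2·(0) + 2·(2) − 2·(0) − (0) − 2·(0) = 4
Net dimensions [M² L⁻¹⁷ T⁵ Θ⁻⁴ N⁴] ≠ [1] — not dimensionless.

no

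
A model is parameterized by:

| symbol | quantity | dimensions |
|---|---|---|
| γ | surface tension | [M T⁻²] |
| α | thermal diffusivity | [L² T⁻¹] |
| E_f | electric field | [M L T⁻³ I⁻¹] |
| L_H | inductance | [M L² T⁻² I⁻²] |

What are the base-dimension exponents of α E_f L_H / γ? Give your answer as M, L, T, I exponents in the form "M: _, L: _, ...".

M: 1, L: 5, T: -4, I: -3

Collect each base-dimension exponent across the product:
  M: −(1) + (0) + (1) + (1) = 1
  L: −(0) + (2) + (1) + (2) = 5
  T: −(-2) + (-1) + (-3) + (-2) = -4
  I: −(0) + (0) + (-1) + (-2) = -3
So the dimensions are [M L⁵ T⁻⁴ I⁻³].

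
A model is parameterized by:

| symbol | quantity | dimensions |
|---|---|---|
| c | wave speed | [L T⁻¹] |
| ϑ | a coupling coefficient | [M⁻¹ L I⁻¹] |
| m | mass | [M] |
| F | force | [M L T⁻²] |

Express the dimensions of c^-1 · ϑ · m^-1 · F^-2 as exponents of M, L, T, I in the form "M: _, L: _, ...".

Collect each base-dimension exponent across the product:
  M: −(0) + (-1) − (1) − 2·(1) = -4
  L: −(1) + (1) − (0) − 2·(1) = -2
  T: −(-1) + (0) − (0) − 2·(-2) = 5
  I: −(0) + (-1) − (0) − 2·(0) = -1
So the dimensions are [M⁻⁴ L⁻² T⁵ I⁻¹].

M: -4, L: -2, T: 5, I: -1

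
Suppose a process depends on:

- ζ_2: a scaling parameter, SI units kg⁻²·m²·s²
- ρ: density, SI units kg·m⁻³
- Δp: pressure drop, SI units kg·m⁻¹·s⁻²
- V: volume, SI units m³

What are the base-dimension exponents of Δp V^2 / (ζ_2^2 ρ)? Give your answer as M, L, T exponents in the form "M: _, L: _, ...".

M: 4, L: 4, T: -6

Collect each base-dimension exponent across the product:
  M: −2·(-2) − (1) + (1) + 2·(0) = 4
  L: −2·(2) − (-3) + (-1) + 2·(3) = 4
  T: −2·(2) − (0) + (-2) + 2·(0) = -6
So the dimensions are [M⁴ L⁴ T⁻⁶].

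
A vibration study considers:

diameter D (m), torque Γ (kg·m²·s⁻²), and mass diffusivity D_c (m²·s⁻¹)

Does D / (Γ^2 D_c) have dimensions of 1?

Sum the exponent of each base dimension across the product:
  M: [D]_M − 2·[Γ]_M − [D_c]_M = (0) − 2·(1) − (0) = -2
  L: [D]_L − 2·[Γ]_L − [D_c]_L = (1) − 2·(2) − (2) = -5
  T: [D]_T − 2·[Γ]_T − [D_c]_T = (0) − 2·(-2) − (-1) = 5
Net dimensions [M⁻² L⁻⁵ T⁵] ≠ [1] — not dimensionless.

no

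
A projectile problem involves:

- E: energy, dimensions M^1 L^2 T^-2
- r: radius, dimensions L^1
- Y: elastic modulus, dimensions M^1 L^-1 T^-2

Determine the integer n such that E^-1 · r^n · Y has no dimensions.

Balance the L exponent: (1)·n from r, plus −(2) + (-1) = -3 from the rest, must sum to zero.
n − 3 = 0, so n = 3.

3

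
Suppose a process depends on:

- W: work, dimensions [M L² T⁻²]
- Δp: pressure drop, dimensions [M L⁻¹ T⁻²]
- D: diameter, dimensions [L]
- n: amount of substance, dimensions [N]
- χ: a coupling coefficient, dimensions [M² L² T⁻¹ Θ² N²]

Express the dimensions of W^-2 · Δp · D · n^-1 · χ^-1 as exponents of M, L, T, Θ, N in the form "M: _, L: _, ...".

M: -3, L: -6, T: 3, Θ: -2, N: -3

Collect each base-dimension exponent across the product:
  M: −2·(1) + (1) + (0) − (0) − (2) = -3
  L: −2·(2) + (-1) + (1) − (0) − (2) = -6
  T: −2·(-2) + (-2) + (0) − (0) − (-1) = 3
  Θ: −2·(0) + (0) + (0) − (0) − (2) = -2
  N: −2·(0) + (0) + (0) − (1) − (2) = -3
So the dimensions are [M⁻³ L⁻⁶ T³ Θ⁻² N⁻³].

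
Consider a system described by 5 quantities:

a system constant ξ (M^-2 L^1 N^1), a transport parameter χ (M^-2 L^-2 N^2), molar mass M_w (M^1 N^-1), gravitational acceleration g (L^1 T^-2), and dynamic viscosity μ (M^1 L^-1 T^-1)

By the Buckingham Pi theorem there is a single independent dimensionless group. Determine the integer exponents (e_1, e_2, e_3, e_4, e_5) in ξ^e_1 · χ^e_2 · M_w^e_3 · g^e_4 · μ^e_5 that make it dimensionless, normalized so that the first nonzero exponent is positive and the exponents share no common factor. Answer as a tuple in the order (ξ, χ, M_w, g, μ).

M: e_1·(-2) + e_2·(-2) + e_3·(1) + e_4·(0) + e_5·(1) = 0
L: e_1·(1) + e_2·(-2) + e_3·(0) + e_4·(1) + e_5·(-1) = 0
T: e_1·(0) + e_2·(0) + e_3·(0) + e_4·(-2) + e_5·(-1) = 0
N: e_1·(1) + e_2·(2) + e_3·(-1) + e_4·(0) + e_5·(0) = 0
Solving this homogeneous linear system for the smallest-integer solution (first nonzero entry positive) gives (4, -1, 2, -2, 4).

(4, -1, 2, -2, 4)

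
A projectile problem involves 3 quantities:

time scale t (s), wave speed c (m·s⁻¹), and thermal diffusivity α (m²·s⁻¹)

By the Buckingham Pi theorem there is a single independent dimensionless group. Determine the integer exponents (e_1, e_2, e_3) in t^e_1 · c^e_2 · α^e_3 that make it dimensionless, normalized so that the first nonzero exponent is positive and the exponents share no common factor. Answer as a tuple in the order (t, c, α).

L: e_1·(0) + e_2·(1) + e_3·(2) = 0
T: e_1·(1) + e_2·(-1) + e_3·(-1) = 0
Solving this homogeneous linear system for the smallest-integer solution (first nonzero entry positive) gives (1, 2, -1).

(1, 2, -1)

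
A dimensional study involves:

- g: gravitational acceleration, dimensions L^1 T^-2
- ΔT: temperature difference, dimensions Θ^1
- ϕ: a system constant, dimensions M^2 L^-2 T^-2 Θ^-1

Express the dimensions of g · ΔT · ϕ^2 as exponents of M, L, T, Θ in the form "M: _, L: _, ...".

M: 4, L: -3, T: -6, Θ: -1

Collect each base-dimension exponent across the product:
  M: (0) + (0) + 2·(2) = 4
  L: (1) + (0) + 2·(-2) = -3
  T: (-2) + (0) + 2·(-2) = -6
  Θ: (0) + (1) + 2·(-1) = -1
So the dimensions are [M⁴ L⁻³ T⁻⁶ Θ⁻¹].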